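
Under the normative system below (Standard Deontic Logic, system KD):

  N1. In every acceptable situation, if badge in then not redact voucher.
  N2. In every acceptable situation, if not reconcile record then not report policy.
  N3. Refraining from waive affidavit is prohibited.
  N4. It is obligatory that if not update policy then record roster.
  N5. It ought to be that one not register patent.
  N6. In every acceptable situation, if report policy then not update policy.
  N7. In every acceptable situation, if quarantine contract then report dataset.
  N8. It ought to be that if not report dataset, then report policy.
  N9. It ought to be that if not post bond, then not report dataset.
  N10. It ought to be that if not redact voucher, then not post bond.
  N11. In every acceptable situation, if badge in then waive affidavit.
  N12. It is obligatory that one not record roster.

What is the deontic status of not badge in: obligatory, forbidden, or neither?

Obligatory

Premise 12 gives O(¬record_roster).
The contrapositive of premise 4 (O(¬update_policy → record_roster)) is O(¬record_roster → update_policy), and O(¬record_roster) is already established, so O(update_policy).
The contrapositive of premise 6 (O(report_policy → ¬update_policy)) is O(update_policy → ¬report_policy), and O(update_policy) is already established, so O(¬report_policy).
Premise 8 is O(¬report_dataset → report_policy); contrapositively O(¬report_policy → report_dataset). Since O(¬report_policy) holds, K gives O(report_dataset).
Premise 9 is O(¬post_bond → ¬report_dataset); contrapositively O(report_dataset → post_bond). Since O(report_dataset) holds, K gives O(post_bond).
Premise 10 is O(¬redact_voucher → ¬post_bond); contrapositively O(post_bond → redact_voucher). Since O(post_bond) holds, K gives O(redact_voucher).
Premise 1, O(badge_in → ¬redact_voucher), contraposes to O(redact_voucher → ¬badge_in); with O(redact_voucher) we get O(¬badge_in).
Premises 2, 3, 5, 7, 11 do not contribute to this derivation.
Hence ¬badge_in is obligatory.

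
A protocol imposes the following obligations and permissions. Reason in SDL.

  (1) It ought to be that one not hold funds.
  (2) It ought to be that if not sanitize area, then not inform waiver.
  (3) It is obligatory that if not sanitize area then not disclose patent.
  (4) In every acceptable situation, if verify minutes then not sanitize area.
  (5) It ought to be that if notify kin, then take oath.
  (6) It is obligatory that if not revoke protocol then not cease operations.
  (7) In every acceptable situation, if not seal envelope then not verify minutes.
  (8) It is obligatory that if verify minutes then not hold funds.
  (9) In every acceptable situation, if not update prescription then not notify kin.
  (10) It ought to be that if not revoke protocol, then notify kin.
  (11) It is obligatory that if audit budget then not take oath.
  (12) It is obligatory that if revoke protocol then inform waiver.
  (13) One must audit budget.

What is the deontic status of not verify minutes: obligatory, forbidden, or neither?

Premise 13 gives O(audit_budget).
Premise 11 is O(audit_budget → ¬take_oath); since O(audit_budget), deontic closure gives O(¬take_oath).
Premise 5 is O(notify_kin → take_oath); contrapositively O(¬take_oath → ¬notify_kin). Since O(¬take_oath) holds, K gives O(¬notify_kin).
Premise 10 is O(¬revoke_protocol → notify_kin); contrapositively O(¬notify_kin → revoke_protocol). Since O(¬notify_kin) holds, K gives O(revoke_protocol).
Premise 12 is O(revoke_protocol → inform_waiver); since O(revoke_protocol), deontic closure gives O(inform_waiver).
The contrapositive of premise 2 (O(¬sanitize_area → ¬inform_waiver)) is O(inform_waiver → sanitize_area), and O(inform_waiver) is already established, so O(sanitize_area).
The contrapositive of premise 4 (O(verify_minutes → ¬sanitize_area)) is O(sanitize_area → ¬verify_minutes), and O(sanitize_area) is already established, so O(¬verify_minutes).
Premises 1, 3, 6, 7, 8, 9 do not contribute to this derivation.
Hence ¬verify_minutes is obligatory.

Obligatory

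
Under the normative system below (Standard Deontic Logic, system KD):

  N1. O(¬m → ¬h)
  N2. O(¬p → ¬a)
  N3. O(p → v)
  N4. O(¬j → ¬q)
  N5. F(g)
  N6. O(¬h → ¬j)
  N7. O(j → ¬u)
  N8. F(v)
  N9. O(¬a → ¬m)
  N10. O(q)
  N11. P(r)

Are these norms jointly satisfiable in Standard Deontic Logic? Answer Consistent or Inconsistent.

Inconsistent

Premise 8, F(v), is equivalent to O(¬v).
Premise 3 is O(p → v); contrapositively O(¬v → ¬p). Since O(¬v) holds, K gives O(¬p).
With premise 2, O(¬p → ¬a), the K-axiom yields O(¬a).
Premise 9 is O(¬a → ¬m); since O(¬a), deontic closure gives O(¬m).
From O(¬m) and premise 1, O(¬m → ¬h), we obtain O(¬h).
Applying K to premise 6 (O(¬h → ¬j)) and O(¬h) yields O(¬j).
From O(¬j) and premise 4, O(¬j → ¬q), we obtain O(¬q).
Yet premise 10 states O(q).
We now have both O(¬q) and O(q) — q is simultaneously obligatory and forbidden, violating the D-axiom.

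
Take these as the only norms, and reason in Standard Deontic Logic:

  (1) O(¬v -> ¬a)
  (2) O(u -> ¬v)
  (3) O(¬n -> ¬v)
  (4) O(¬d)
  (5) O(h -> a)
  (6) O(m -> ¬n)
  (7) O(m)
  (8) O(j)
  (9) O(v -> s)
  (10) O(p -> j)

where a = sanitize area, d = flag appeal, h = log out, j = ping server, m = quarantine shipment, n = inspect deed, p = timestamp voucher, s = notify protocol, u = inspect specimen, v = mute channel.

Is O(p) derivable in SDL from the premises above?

Premise 10 is O(p -> j); even if O(j) held, inferring O(p) would be affirming the consequent — invalid.
No other premise forces O(p). An ideal world satisfying every premise can still have p false, so O(p) is not derivable.

No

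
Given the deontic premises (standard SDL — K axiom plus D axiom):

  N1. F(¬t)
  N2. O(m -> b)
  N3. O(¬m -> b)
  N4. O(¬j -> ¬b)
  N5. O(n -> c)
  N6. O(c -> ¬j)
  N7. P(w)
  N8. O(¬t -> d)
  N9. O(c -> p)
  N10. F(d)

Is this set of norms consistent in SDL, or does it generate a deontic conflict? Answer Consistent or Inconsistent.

Consistent

Premise 8 is O(¬t -> d), but O(¬t) is not derivable from the premises, so it does not yield O(d).
So O(d) is not derivable, and the apparent clash with O(¬d) does not arise.
A world satisfying every obligation exists (e.g. b=true, c=false, d=false, j=true, m=false, n=false, p=false, t=true, w=false); no atom is both obligatory and forbidden, so the set is consistent.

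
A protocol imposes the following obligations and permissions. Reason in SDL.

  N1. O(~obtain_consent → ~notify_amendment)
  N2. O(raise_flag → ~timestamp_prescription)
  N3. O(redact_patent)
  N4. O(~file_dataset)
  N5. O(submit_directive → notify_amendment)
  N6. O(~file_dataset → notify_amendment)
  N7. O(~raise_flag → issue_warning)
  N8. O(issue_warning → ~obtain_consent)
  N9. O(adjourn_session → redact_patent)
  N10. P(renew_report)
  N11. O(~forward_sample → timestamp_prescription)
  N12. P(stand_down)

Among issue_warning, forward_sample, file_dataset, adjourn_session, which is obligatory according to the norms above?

From premise 4 we have O(~file_dataset).
From O(~file_dataset) and premise 6, O(~file_dataset → notify_amendment), we obtain O(notify_amendment).
The contrapositive of premise 1 (O(~obtain_consent → ~notify_amendment)) is O(notify_amendment → obtain_consent), and O(notify_amendment) is already established, so O(obtain_consent).
Premise 8 is O(issue_warning → ~obtain_consent); contrapositively O(obtain_consent → ~issue_warning). Since O(obtain_consent) holds, K gives O(~issue_warning).
Premise 7 is O(~raise_flag → issue_warning); contrapositively O(~issue_warning → raise_flag). Since O(~issue_warning) holds, K gives O(raise_flag).
Applying K to premise 2 (O(raise_flag → ~timestamp_prescription)) and O(raise_flag) yields O(~timestamp_prescription).
The contrapositive of premise 11 (O(~forward_sample → timestamp_prescription)) is O(~timestamp_prescription → forward_sample), and O(~timestamp_prescription) is already established, so O(forward_sample).
So O(forward_sample) holds — forward_sample is obligatory. None of the other listed options is made obligatory by any chain of premises.

forward_sample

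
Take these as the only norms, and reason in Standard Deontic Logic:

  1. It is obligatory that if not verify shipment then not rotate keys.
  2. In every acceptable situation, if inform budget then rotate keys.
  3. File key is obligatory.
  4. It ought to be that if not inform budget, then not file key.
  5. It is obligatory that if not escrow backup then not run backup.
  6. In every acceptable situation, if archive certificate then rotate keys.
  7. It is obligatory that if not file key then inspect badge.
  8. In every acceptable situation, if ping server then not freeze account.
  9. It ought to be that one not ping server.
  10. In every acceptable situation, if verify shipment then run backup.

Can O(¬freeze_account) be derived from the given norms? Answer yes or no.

Premise 8 is O(ping_server → ¬freeze_account), but O(ping_server) is not derivable from the premises, so it does not yield O(¬freeze_account).
No other premise forces O(¬freeze_account). An ideal world satisfying every premise can still have ¬freeze_account false, so O(¬freeze_account) is not derivable.

No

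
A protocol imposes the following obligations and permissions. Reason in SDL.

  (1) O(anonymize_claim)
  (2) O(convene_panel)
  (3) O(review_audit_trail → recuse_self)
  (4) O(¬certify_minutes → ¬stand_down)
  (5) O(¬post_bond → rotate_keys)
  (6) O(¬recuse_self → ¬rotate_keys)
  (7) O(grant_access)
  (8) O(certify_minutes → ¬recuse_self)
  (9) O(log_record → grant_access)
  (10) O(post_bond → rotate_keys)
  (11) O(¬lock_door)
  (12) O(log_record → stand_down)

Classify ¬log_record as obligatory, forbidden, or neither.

By case analysis on post_bond: premise 10 gives O(post_bond → rotate_keys) and premise 5 gives O(¬post_bond → rotate_keys), so O(rotate_keys) either way.
Premise 6, O(¬recuse_self → ¬rotate_keys), contraposes to O(rotate_keys → recuse_self); with O(rotate_keys) we get O(recuse_self).
Premise 8 is O(certify_minutes → ¬recuse_self); contrapositively O(recuse_self → ¬certify_minutes). Since O(recuse_self) holds, K gives O(¬certify_minutes).
Premise 4 is O(¬certify_minutes → ¬stand_down); since O(¬certify_minutes), deontic closure gives O(¬stand_down).
The contrapositive of premise 12 (O(log_record → stand_down)) is O(¬stand_down → ¬log_record), and O(¬stand_down) is already established, so O(¬log_record).
Premises 1, 2, 3, 7, 9, 11 do not contribute to this derivation.
Hence ¬log_record is obligatory.

Obligatory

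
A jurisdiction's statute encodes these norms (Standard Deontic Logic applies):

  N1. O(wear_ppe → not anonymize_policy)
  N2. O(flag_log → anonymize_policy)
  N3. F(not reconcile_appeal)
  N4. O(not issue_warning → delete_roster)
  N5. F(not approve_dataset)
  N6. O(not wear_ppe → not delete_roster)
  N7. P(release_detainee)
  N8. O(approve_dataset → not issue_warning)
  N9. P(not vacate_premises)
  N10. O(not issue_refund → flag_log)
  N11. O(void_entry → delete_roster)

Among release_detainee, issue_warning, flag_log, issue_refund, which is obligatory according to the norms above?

issue_refund

Premise 5, F(not approve_dataset), is equivalent to O(approve_dataset).
With premise 8, O(approve_dataset → not issue_warning), the K-axiom yields O(not issue_warning).
With premise 4, O(not issue_warning → delete_roster), the K-axiom yields O(delete_roster).
Premise 6, O(not wear_ppe → not delete_roster), contraposes to O(delete_roster → wear_ppe); with O(delete_roster) we get O(wear_ppe).
With premise 1, O(wear_ppe → not anonymize_policy), the K-axiom yields O(not anonymize_policy).
Premise 2 is O(flag_log → anonymize_policy); contrapositively O(not anonymize_policy → not flag_log). Since O(not anonymize_policy) holds, K gives O(not flag_log).
The contrapositive of premise 10 (O(not issue_refund → flag_log)) is O(not flag_log → issue_refund), and O(not flag_log) is already established, so O(issue_refund).
So O(issue_refund) holds — issue_refund is obligatory. None of the other listed options is made obligatory by any chain of premises.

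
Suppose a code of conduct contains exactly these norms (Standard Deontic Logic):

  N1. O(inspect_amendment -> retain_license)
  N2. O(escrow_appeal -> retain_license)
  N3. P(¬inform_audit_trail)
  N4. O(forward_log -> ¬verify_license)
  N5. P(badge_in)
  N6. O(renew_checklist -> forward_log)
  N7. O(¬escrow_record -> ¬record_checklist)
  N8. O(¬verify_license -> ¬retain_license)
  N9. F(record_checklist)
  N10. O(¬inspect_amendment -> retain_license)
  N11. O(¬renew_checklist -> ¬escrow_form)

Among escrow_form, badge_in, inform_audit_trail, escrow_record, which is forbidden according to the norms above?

By case analysis on inspect_amendment: premise 1 gives O(inspect_amendment -> retain_license) and premise 10 gives O(¬inspect_amendment -> retain_license), so O(retain_license) either way.
Premise 8, O(¬verify_license -> ¬retain_license), contraposes to O(retain_license -> verify_license); with O(retain_license) we get O(verify_license).
Premise 4, O(forward_log -> ¬verify_license), contraposes to O(verify_license -> ¬forward_log); with O(verify_license) we get O(¬forward_log).
Premise 6 is O(renew_checklist -> forward_log); contrapositively O(¬forward_log -> ¬renew_checklist). Since O(¬forward_log) holds, K gives O(¬renew_checklist).
Premise 11 is O(¬renew_checklist -> ¬escrow_form); since O(¬renew_checklist), deontic closure gives O(¬escrow_form).
So O(¬escrow_form) holds, i.e. escrow_form is forbidden. None of the other listed options is forbidden under the premises.

escrow_form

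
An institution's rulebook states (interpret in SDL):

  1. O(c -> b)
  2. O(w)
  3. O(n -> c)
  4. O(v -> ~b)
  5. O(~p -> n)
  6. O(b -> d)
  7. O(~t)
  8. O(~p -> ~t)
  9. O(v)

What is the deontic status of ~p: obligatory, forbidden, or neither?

Premise 9 states O(v) outright.
Applying K to premise 4 (O(v -> ~b)) and O(v) yields O(~b).
Premise 1, O(c -> b), contraposes to O(~b -> ~c); with O(~b) we get O(~c).
Premise 3, O(n -> c), contraposes to O(~c -> ~n); with O(~c) we get O(~n).
Premise 5, O(~p -> n), contraposes to O(~n -> p); with O(~n) we get O(p).
Premises 2, 6, 7, 8 do not contribute to this derivation.
Thus O(p), which is F(~p): ~p is forbidden.

Forbidden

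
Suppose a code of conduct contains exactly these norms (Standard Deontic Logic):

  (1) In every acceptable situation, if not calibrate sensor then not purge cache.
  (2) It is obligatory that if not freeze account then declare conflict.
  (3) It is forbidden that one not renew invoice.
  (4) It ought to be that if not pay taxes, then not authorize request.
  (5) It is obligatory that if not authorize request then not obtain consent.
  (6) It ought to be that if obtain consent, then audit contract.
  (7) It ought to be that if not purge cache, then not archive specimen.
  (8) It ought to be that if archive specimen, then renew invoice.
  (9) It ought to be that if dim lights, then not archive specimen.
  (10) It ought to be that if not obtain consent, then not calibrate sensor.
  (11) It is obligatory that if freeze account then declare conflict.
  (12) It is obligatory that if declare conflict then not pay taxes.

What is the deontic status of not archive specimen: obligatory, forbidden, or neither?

Obligatory

Premises 2 and 11 cover both cases: O(¬freeze_account → declare_conflict) and O(freeze_account → declare_conflict). Since ¬freeze_account ∨ freeze_account is a tautology, O(declare_conflict) follows.
Premise 12 is O(declare_conflict → ¬pay_taxes); since O(declare_conflict), deontic closure gives O(¬pay_taxes).
Applying K to premise 4 (O(¬pay_taxes → ¬authorize_request)) and O(¬pay_taxes) yields O(¬authorize_request).
Applying K to premise 5 (O(¬authorize_request → ¬obtain_consent)) and O(¬authorize_request) yields O(¬obtain_consent).
Premise 10 is O(¬obtain_consent → ¬calibrate_sensor); since O(¬obtain_consent), deontic closure gives O(¬calibrate_sensor).
With premise 1, O(¬calibrate_sensor → ¬purge_cache), the K-axiom yields O(¬purge_cache).
With premise 7, O(¬purge_cache → ¬archive_specimen), the K-axiom yields O(¬archive_specimen).
Premises 3, 6, 8, 9 do not contribute to this derivation.
Hence ¬archive_specimen is obligatory.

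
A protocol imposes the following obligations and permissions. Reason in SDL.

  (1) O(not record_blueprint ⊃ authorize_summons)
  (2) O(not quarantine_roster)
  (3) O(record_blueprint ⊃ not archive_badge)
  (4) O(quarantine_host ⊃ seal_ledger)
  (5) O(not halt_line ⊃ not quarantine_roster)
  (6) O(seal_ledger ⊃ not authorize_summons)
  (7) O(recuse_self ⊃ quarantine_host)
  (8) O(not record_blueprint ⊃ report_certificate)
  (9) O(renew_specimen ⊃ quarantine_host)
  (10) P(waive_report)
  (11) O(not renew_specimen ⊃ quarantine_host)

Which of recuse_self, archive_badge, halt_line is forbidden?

Premises 11 and 9 are O(not renew_specimen ⊃ quarantine_host) and O(renew_specimen ⊃ quarantine_host); every ideal world satisfies not renew_specimen or renew_specimen, so in either case quarantine_host holds — hence O(quarantine_host).
Applying K to premise 4 (O(quarantine_host ⊃ seal_ledger)) and O(quarantine_host) yields O(seal_ledger).
From O(seal_ledger) and premise 6, O(seal_ledger ⊃ not authorize_summons), we obtain O(not authorize_summons).
The contrapositive of premise 1 (O(not record_blueprint ⊃ authorize_summons)) is O(not authorize_summons ⊃ record_blueprint), and O(not authorize_summons) is already established, so O(record_blueprint).
With premise 3, O(record_blueprint ⊃ not archive_badge), the K-axiom yields O(not archive_badge).
So O(not archive_badge) holds, i.e. archive_badge is forbidden. None of the other listed options is forbidden under the premises.

archive_badge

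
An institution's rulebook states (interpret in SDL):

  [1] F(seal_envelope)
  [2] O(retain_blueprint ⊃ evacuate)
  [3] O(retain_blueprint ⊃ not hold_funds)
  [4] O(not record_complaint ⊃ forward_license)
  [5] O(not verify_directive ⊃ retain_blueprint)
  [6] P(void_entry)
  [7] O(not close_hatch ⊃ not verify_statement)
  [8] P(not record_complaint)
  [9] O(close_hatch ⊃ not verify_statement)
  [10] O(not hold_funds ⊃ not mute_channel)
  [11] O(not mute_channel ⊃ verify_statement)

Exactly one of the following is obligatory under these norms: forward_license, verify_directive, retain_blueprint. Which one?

verify_directive

Premises 9 and 7 cover both cases: O(close_hatch ⊃ not verify_statement) and O(not close_hatch ⊃ not verify_statement). Since close_hatch ∨ not close_hatch is a tautology, O(not verify_statement) follows.
The contrapositive of premise 11 (O(not mute_channel ⊃ verify_statement)) is O(not verify_statement ⊃ mute_channel), and O(not verify_statement) is already established, so O(mute_channel).
Premise 10, O(not hold_funds ⊃ not mute_channel), contraposes to O(mute_channel ⊃ hold_funds); with O(mute_channel) we get O(hold_funds).
Premise 3, O(retain_blueprint ⊃ not hold_funds), contraposes to O(hold_funds ⊃ not retain_blueprint); with O(hold_funds) we get O(not retain_blueprint).
Premise 5 is O(not verify_directive ⊃ retain_blueprint); contrapositively O(not retain_blueprint ⊃ verify_directive). Since O(not retain_blueprint) holds, K gives O(verify_directive).
So O(verify_directive) holds — verify_directive is obligatory. None of the other listed options is made obligatory by any chain of premises.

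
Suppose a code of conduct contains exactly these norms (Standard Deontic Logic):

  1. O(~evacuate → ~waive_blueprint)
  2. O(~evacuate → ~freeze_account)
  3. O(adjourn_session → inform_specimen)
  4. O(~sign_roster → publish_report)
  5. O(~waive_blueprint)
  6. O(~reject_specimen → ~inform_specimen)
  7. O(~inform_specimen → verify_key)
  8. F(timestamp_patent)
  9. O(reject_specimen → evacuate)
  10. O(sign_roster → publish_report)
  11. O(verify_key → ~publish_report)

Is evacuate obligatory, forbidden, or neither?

Premises 10 and 4 are O(sign_roster → publish_report) and O(~sign_roster → publish_report); every ideal world satisfies sign_roster or ~sign_roster, so in either case publish_report holds — hence O(publish_report).
The contrapositive of premise 11 (O(verify_key → ~publish_report)) is O(publish_report → ~verify_key), and O(publish_report) is already established, so O(~verify_key).
Premise 7 is O(~inform_specimen → verify_key); contrapositively O(~verify_key → inform_specimen). Since O(~verify_key) holds, K gives O(inform_specimen).
The contrapositive of premise 6 (O(~reject_specimen → ~inform_specimen)) is O(inform_specimen → reject_specimen), and O(inform_specimen) is already established, so O(reject_specimen).
Applying K to premise 9 (O(reject_specimen → evacuate)) and O(reject_specimen) yields O(evacuate).
Premises 1, 2, 3, 5, 8 do not contribute to this derivation.
Hence evacuate is obligatory.

Obligatory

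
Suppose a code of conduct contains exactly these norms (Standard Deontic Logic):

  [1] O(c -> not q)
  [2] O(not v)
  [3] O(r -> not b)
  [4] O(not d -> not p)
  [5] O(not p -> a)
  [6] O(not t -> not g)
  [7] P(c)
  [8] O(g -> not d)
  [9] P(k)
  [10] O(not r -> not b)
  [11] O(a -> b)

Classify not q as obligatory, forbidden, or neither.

Premise 1 is O(c -> not q), but O(c) is not derivable from the premises (the permission P(c) asserts only not O(not c), not O(c)), so it does not yield O(not q).
No premise or chain of K-axiom applications forces O(not q), and none forces O(q). So not q is neither obligatory nor forbidden under these norms.

Neither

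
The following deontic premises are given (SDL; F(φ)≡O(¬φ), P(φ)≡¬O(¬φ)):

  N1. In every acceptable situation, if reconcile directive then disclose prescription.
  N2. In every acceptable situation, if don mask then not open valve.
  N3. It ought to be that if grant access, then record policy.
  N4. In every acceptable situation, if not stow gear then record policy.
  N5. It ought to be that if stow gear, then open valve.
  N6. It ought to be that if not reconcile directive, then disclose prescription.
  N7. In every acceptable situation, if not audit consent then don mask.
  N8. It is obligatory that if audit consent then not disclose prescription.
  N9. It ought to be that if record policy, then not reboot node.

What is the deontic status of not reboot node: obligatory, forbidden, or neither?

Premises 6 and 1 are O(¬reconcile_directive → disclose_prescription) and O(reconcile_directive → disclose_prescription); every ideal world satisfies ¬reconcile_directive or reconcile_directive, so in either case disclose_prescription holds — hence O(disclose_prescription).
The contrapositive of premise 8 (O(audit_consent → ¬disclose_prescription)) is O(disclose_prescription → ¬audit_consent), and O(disclose_prescription) is already established, so O(¬audit_consent).
With premise 7, O(¬audit_consent → don_mask), the K-axiom yields O(don_mask).
Applying K to premise 2 (O(don_mask → ¬open_valve)) and O(don_mask) yields O(¬open_valve).
Premise 5, O(stow_gear → open_valve), contraposes to O(¬open_valve → ¬stow_gear); with O(¬open_valve) we get O(¬stow_gear).
From O(¬stow_gear) and premise 4, O(¬stow_gear → record_policy), we obtain O(record_policy).
With premise 9, O(record_policy → ¬reboot_node), the K-axiom yields O(¬reboot_node).
Premise 3 does not contribute to this derivation.
Hence ¬reboot_node is obligatory.

Obligatory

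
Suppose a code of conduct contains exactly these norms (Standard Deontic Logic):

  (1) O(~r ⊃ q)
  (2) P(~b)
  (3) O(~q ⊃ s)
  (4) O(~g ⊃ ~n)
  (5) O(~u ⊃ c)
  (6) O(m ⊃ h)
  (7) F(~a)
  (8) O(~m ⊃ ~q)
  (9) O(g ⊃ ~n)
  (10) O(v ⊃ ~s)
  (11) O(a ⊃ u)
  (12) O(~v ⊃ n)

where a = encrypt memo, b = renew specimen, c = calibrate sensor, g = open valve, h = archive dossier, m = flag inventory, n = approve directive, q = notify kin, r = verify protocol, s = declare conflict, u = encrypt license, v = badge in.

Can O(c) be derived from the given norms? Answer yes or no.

No

Premise 5 is O(~u ⊃ c), but O(~u) is not derivable from the premises, so it does not yield O(c).
No other premise forces O(c). An ideal world satisfying every premise can still have c false, so O(c) is not derivable.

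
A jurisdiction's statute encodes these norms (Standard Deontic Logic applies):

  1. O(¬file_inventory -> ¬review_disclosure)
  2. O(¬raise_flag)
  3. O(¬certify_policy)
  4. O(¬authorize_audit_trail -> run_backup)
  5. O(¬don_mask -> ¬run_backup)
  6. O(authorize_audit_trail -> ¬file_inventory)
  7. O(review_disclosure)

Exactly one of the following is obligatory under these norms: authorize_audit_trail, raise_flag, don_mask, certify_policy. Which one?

Premise 7 states O(review_disclosure) outright.
The contrapositive of premise 1 (O(¬file_inventory -> ¬review_disclosure)) is O(review_disclosure -> file_inventory), and O(review_disclosure) is already established, so O(file_inventory).
Premise 6 is O(authorize_audit_trail -> ¬file_inventory); contrapositively O(file_inventory -> ¬authorize_audit_trail). Since O(file_inventory) holds, K gives O(¬authorize_audit_trail).
With premise 4, O(¬authorize_audit_trail -> run_backup), the K-axiom yields O(run_backup).
The contrapositive of premise 5 (O(¬don_mask -> ¬run_backup)) is O(run_backup -> don_mask), and O(run_backup) is already established, so O(don_mask).
So O(don_mask) holds — don_mask is obligatory. None of the other listed options is made obligatory by any chain of premises.

don_mask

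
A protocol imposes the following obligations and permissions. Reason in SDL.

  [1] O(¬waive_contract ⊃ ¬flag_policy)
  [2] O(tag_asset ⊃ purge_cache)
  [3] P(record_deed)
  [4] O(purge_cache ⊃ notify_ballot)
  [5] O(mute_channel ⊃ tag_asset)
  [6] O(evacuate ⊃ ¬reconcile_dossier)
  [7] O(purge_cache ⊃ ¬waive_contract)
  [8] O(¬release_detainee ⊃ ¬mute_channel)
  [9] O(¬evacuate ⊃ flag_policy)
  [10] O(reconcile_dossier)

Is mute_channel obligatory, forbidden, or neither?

Forbidden

From premise 10 we have O(reconcile_dossier).
Premise 6, O(evacuate ⊃ ¬reconcile_dossier), contraposes to O(reconcile_dossier ⊃ ¬evacuate); with O(reconcile_dossier) we get O(¬evacuate).
Premise 9 is O(¬evacuate ⊃ flag_policy); since O(¬evacuate), deontic closure gives O(flag_policy).
The contrapositive of premise 1 (O(¬waive_contract ⊃ ¬flag_policy)) is O(flag_policy ⊃ waive_contract), and O(flag_policy) is already established, so O(waive_contract).
Premise 7 is O(purge_cache ⊃ ¬waive_contract); contrapositively O(waive_contract ⊃ ¬purge_cache). Since O(waive_contract) holds, K gives O(¬purge_cache).
The contrapositive of premise 2 (O(tag_asset ⊃ purge_cache)) is O(¬purge_cache ⊃ ¬tag_asset), and O(¬purge_cache) is already established, so O(¬tag_asset).
The contrapositive of premise 5 (O(mute_channel ⊃ tag_asset)) is O(¬tag_asset ⊃ ¬mute_channel), and O(¬tag_asset) is already established, so O(¬mute_channel).
Premises 3, 4, 8 do not contribute to this derivation.
Thus O(¬mute_channel), which is F(mute_channel): mute_channel is forbidden.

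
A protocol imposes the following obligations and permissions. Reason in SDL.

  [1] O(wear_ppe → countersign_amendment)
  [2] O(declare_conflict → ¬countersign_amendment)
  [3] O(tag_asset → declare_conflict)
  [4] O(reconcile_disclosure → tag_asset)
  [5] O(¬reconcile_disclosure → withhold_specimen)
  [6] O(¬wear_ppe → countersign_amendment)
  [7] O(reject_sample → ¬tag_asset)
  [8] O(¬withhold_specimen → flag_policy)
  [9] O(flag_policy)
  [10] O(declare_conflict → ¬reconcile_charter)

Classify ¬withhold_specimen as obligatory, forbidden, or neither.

Forbidden

Premises 6 and 1 are O(¬wear_ppe → countersign_amendment) and O(wear_ppe → countersign_amendment); every ideal world satisfies ¬wear_ppe or wear_ppe, so in either case countersign_amendment holds — hence O(countersign_amendment).
The contrapositive of premise 2 (O(declare_conflict → ¬countersign_amendment)) is O(countersign_amendment → ¬declare_conflict), and O(countersign_amendment) is already established, so O(¬declare_conflict).
The contrapositive of premise 3 (O(tag_asset → declare_conflict)) is O(¬declare_conflict → ¬tag_asset), and O(¬declare_conflict) is already established, so O(¬tag_asset).
The contrapositive of premise 4 (O(reconcile_disclosure → tag_asset)) is O(¬tag_asset → ¬reconcile_disclosure), and O(¬tag_asset) is already established, so O(¬reconcile_disclosure).
With premise 5, O(¬reconcile_disclosure → withhold_specimen), the K-axiom yields O(withhold_specimen).
Premises 7, 8, 9, 10 do not contribute to this derivation.
Thus O(withhold_specimen), which is F(¬withhold_specimen): ¬withhold_specimen is forbidden.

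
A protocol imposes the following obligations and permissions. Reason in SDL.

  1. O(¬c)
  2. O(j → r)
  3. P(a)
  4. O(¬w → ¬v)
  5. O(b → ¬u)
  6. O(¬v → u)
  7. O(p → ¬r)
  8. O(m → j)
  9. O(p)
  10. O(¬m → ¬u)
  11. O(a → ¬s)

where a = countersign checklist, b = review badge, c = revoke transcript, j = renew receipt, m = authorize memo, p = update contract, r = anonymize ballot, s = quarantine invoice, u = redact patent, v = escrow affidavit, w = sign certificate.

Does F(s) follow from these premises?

Premise 11 is O(a → ¬s), but O(a) is not derivable from the premises (the permission P(a) asserts only ¬O(¬a), not O(a)), so it does not yield O(¬s).
No other premise forces O(¬s). An ideal world satisfying every premise can still have s true, so F(s) is not derivable.

No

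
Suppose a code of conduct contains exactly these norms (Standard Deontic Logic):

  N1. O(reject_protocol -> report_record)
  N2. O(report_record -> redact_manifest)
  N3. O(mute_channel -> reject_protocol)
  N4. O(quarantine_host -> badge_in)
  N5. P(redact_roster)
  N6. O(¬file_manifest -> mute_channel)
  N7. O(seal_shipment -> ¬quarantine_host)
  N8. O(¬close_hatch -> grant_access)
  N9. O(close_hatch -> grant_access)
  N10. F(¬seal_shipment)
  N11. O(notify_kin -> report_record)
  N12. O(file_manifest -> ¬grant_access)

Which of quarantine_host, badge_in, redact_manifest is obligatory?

By case analysis on ¬close_hatch: premise 8 gives O(¬close_hatch -> grant_access) and premise 9 gives O(close_hatch -> grant_access), so O(grant_access) either way.
Premise 12, O(file_manifest -> ¬grant_access), contraposes to O(grant_access -> ¬file_manifest); with O(grant_access) we get O(¬file_manifest).
Premise 6 is O(¬file_manifest -> mute_channel); since O(¬file_manifest), deontic closure gives O(mute_channel).
Premise 3 is O(mute_channel -> reject_protocol); since O(mute_channel), deontic closure gives O(reject_protocol).
With premise 1, O(reject_protocol -> report_record), the K-axiom yields O(report_record).
From O(report_record) and premise 2, O(report_record -> redact_manifest), we obtain O(redact_manifest).
So O(redact_manifest) holds — redact_manifest is obligatory. None of the other listed options is made obligatory by any chain of premises.

redact_manifest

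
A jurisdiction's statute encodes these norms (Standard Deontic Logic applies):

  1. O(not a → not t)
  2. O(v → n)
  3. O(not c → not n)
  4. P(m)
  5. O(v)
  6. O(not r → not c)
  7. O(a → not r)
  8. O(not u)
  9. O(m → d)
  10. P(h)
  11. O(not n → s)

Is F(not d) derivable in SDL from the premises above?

No

Premise 9 is O(m → d), but O(m) is not derivable from the premises (the permission P(m) asserts only not O(not m), not O(m)), so it does not yield O(d).
No other premise forces O(d). An ideal world satisfying every premise can still have not d true, so F(not d) is not derivable.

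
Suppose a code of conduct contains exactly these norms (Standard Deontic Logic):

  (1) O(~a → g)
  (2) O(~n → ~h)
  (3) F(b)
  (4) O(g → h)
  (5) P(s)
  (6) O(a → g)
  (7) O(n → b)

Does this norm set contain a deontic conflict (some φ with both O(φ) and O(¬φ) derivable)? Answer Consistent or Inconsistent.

Inconsistent

Premises 6 and 1 cover both cases: O(a → g) and O(~a → g). Since a ∨ ~a is a tautology, O(g) follows.
Premise 4 is O(g → h); since O(g), deontic closure gives O(h).
Premise 2 is O(~n → ~h); contrapositively O(h → n). Since O(h) holds, K gives O(n).
Premise 7 is O(n → b); since O(n), deontic closure gives O(b).
However, F(b) at premise 3 amounts to O(~b).
We now have both O(b) and O(~b) — b is simultaneously obligatory and forbidden, violating the D-axiom.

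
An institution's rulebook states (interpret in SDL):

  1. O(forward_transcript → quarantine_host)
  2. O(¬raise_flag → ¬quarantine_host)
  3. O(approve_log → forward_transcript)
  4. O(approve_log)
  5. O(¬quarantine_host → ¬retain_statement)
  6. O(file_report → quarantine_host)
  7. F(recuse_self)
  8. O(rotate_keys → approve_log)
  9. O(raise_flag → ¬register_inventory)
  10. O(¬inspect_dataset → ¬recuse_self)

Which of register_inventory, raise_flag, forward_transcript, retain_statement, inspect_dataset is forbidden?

register_inventory

Premise 4 states O(approve_log) outright.
With premise 3, O(approve_log → forward_transcript), the K-axiom yields O(forward_transcript).
Applying K to premise 1 (O(forward_transcript → quarantine_host)) and O(forward_transcript) yields O(quarantine_host).
Premise 2 is O(¬raise_flag → ¬quarantine_host); contrapositively O(quarantine_host → raise_flag). Since O(quarantine_host) holds, K gives O(raise_flag).
With premise 9, O(raise_flag → ¬register_inventory), the K-axiom yields O(¬register_inventory).
So O(¬register_inventory) holds, i.e. register_inventory is forbidden. None of the other listed options is forbidden under the premises.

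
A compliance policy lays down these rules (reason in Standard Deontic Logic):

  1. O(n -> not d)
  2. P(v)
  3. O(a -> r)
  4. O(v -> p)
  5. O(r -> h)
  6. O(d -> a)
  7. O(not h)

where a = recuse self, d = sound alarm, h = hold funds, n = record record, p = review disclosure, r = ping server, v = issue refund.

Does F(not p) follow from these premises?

Premise 4 is O(v -> p), but O(v) is not derivable from the premises (the permission P(v) asserts only not O(not v), not O(v)), so it does not yield O(p).
No other premise forces O(p). An ideal world satisfying every premise can still have not p true, so F(not p) is not derivable.

No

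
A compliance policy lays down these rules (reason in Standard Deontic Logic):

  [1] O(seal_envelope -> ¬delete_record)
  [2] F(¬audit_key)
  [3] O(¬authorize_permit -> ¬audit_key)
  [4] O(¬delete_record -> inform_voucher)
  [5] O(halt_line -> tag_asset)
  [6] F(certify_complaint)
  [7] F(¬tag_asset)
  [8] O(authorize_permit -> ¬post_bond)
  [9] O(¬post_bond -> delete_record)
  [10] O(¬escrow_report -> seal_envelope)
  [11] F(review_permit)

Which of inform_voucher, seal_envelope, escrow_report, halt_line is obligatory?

escrow_report

Premise 2, F(¬audit_key), is equivalent to O(audit_key).
The contrapositive of premise 3 (O(¬authorize_permit -> ¬audit_key)) is O(audit_key -> authorize_permit), and O(audit_key) is already established, so O(authorize_permit).
From O(authorize_permit) and premise 8, O(authorize_permit -> ¬post_bond), we obtain O(¬post_bond).
Premise 9 is O(¬post_bond -> delete_record); since O(¬post_bond), deontic closure gives O(delete_record).
Premise 1, O(seal_envelope -> ¬delete_record), contraposes to O(delete_record -> ¬seal_envelope); with O(delete_record) we get O(¬seal_envelope).
Premise 10 is O(¬escrow_report -> seal_envelope); contrapositively O(¬seal_envelope -> escrow_report). Since O(¬seal_envelope) holds, K gives O(escrow_report).
So O(escrow_report) holds — escrow_report is obligatory. None of the other listed options is made obligatory by any chain of premises.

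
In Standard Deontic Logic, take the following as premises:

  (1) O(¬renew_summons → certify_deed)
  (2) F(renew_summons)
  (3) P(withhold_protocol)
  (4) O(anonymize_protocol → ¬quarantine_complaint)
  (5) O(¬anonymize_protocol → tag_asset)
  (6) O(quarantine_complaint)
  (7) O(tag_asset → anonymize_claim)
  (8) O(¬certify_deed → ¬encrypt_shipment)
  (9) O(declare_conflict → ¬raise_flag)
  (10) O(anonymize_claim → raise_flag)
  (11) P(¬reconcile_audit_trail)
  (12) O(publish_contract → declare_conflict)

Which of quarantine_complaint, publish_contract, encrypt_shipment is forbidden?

Premise 6 gives O(quarantine_complaint).
The contrapositive of premise 4 (O(anonymize_protocol → ¬quarantine_complaint)) is O(quarantine_complaint → ¬anonymize_protocol), and O(quarantine_complaint) is already established, so O(¬anonymize_protocol).
With premise 5, O(¬anonymize_protocol → tag_asset), the K-axiom yields O(tag_asset).
Premise 7 is O(tag_asset → anonymize_claim); since O(tag_asset), deontic closure gives O(anonymize_claim).
Applying K to premise 10 (O(anonymize_claim → raise_flag)) and O(anonymize_claim) yields O(raise_flag).
The contrapositive of premise 9 (O(declare_conflict → ¬raise_flag)) is O(raise_flag → ¬declare_conflict), and O(raise_flag) is already established, so O(¬declare_conflict).
Premise 12, O(publish_contract → declare_conflict), contraposes to O(¬declare_conflict → ¬publish_contract); with O(¬declare_conflict) we get O(¬publish_contract).
So O(¬publish_contract) holds, i.e. publish_contract is forbidden. None of the other listed options is forbidden under the premises.

publish_contract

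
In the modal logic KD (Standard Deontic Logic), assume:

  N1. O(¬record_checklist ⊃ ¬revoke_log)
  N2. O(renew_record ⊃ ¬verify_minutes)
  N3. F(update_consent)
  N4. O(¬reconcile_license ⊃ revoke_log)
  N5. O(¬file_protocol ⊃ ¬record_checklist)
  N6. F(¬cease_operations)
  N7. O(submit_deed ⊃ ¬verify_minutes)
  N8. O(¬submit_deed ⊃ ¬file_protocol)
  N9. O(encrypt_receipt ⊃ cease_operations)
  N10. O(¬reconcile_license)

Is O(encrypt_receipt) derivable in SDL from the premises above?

Premise 9 is O(encrypt_receipt ⊃ cease_operations); even if O(cease_operations) held, inferring O(encrypt_receipt) would be affirming the consequent — invalid.
No other premise forces O(encrypt_receipt). An ideal world satisfying every premise can still have encrypt_receipt false, so O(encrypt_receipt) is not derivable.

No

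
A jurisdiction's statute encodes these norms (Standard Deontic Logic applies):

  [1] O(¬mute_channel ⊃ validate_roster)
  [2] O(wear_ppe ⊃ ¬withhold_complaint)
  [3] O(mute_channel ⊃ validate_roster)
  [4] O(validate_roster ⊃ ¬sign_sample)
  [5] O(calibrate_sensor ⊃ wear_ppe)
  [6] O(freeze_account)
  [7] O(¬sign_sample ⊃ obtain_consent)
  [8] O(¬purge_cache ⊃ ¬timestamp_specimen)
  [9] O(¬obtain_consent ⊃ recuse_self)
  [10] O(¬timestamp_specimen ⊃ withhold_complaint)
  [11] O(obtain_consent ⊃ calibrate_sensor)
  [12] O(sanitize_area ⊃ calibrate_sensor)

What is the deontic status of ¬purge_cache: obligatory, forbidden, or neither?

Forbidden

Premises 3 and 1 are O(mute_channel ⊃ validate_roster) and O(¬mute_channel ⊃ validate_roster); every ideal world satisfies mute_channel or ¬mute_channel, so in either case validate_roster holds — hence O(validate_roster).
With premise 4, O(validate_roster ⊃ ¬sign_sample), the K-axiom yields O(¬sign_sample).
From O(¬sign_sample) and premise 7, O(¬sign_sample ⊃ obtain_consent), we obtain O(obtain_consent).
Premise 11 is O(obtain_consent ⊃ calibrate_sensor); since O(obtain_consent), deontic closure gives O(calibrate_sensor).
With premise 5, O(calibrate_sensor ⊃ wear_ppe), the K-axiom yields O(wear_ppe).
Applying K to premise 2 (O(wear_ppe ⊃ ¬withhold_complaint)) and O(wear_ppe) yields O(¬withhold_complaint).
The contrapositive of premise 10 (O(¬timestamp_specimen ⊃ withhold_complaint)) is O(¬withhold_complaint ⊃ timestamp_specimen), and O(¬withhold_complaint) is already established, so O(timestamp_specimen).
Premise 8, O(¬purge_cache ⊃ ¬timestamp_specimen), contraposes to O(timestamp_specimen ⊃ purge_cache); with O(timestamp_specimen) we get O(purge_cache).
Premises 6, 9, 12 do not contribute to this derivation.
Thus O(purge_cache), which is F(¬purge_cache): ¬purge_cache is forbidden.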